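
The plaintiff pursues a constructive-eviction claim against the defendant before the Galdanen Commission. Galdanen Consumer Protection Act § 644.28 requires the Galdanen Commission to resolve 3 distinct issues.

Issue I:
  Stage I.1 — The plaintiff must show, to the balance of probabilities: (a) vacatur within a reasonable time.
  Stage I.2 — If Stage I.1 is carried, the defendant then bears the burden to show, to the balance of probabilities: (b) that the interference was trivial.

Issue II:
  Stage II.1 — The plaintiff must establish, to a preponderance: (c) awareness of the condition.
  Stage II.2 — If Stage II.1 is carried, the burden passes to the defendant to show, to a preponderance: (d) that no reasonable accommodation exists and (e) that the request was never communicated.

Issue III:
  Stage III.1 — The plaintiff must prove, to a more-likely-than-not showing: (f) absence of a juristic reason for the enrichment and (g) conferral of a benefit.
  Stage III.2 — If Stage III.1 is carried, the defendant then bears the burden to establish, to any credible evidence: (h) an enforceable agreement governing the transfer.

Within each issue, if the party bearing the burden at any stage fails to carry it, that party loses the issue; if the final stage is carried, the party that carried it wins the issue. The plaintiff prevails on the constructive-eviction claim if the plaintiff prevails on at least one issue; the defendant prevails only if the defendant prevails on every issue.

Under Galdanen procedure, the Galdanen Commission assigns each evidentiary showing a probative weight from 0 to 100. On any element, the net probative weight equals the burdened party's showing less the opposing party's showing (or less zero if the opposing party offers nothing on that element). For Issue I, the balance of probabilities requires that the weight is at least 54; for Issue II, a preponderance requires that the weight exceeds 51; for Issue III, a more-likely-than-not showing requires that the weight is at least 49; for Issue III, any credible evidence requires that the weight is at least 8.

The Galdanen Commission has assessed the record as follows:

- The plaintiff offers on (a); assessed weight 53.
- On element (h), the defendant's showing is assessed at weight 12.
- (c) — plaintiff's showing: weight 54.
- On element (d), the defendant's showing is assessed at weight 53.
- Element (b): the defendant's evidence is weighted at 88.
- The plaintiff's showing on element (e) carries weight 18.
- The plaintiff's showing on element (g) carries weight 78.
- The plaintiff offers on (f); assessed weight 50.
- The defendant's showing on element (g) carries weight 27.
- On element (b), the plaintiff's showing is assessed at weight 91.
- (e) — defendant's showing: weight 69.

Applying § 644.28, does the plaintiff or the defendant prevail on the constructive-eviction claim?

plaintiff

— Issue I —
Stage I.1 (plaintiff, the balance of probabilities, weight is at least 54): (a) 53 < 54 — fails.
  Stage I.1 not carried; the plaintiff fails its burden.
So the defendant prevails on this issue.
— Issue II —
Stage II.1 (plaintiff, a preponderance, weight exceeds 51): (c) 54 > 51 — meets.
  Stage II.1 carried; the burden shifts to the defendant.
Stage II.2 (defendant, a preponderance, weight exceeds 51): (d) 53 > 51 — meets; (e) net 69−18=51 ≤ 51 — fails.
  Stage II.2 not carried; the defendant fails its burden.
So the plaintiff prevails on this issue.
— Issue III —
Stage III.1 (plaintiff, a more-likely-than-not showing, weight is at least 49): (f) 50 ≥ 49 — meets; (g) net 78−27=51 ≥ 49 — meets.
  Stage III.1 carried; the burden shifts to the defendant.
Stage III.2 (defendant, any credible evidence, weight is at least 8): (h) 12 ≥ 8 — meets.
  All elements met at the final stage.
All stages carried — the defendant prevails on this issue.
Per-issue: Issue I → defendant; Issue II → plaintiff; Issue III → defendant. The plaintiff must prevail on at least one issue; overall, the plaintiff prevails.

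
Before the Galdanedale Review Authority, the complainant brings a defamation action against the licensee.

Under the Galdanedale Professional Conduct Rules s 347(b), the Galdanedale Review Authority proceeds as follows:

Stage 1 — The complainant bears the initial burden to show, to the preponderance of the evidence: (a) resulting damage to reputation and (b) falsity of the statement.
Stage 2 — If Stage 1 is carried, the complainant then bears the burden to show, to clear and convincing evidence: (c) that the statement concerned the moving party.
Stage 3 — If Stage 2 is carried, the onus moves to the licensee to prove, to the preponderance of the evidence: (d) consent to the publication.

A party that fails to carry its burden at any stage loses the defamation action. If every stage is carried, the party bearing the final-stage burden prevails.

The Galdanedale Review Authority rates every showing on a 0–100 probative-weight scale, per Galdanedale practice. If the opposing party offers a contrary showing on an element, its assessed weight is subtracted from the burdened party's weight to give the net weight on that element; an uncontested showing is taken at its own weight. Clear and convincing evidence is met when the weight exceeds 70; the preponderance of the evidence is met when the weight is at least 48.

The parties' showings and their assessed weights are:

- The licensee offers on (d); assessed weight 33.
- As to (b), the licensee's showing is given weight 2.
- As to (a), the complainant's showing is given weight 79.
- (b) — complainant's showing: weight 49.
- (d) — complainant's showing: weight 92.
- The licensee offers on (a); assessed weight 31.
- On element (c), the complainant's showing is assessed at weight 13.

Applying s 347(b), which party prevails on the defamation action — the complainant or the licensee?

Stage 1 — burden on complainant; standard: the preponderance of the evidence (weight is at least 48).
    (a): 79 − 31 = 48 ≥ 48 [met]
    (b): 49 − 2 = 47 < 48 [not met]
  Stage 1 not carried; the complainant fails its burden.
So the licensee prevails.

licensee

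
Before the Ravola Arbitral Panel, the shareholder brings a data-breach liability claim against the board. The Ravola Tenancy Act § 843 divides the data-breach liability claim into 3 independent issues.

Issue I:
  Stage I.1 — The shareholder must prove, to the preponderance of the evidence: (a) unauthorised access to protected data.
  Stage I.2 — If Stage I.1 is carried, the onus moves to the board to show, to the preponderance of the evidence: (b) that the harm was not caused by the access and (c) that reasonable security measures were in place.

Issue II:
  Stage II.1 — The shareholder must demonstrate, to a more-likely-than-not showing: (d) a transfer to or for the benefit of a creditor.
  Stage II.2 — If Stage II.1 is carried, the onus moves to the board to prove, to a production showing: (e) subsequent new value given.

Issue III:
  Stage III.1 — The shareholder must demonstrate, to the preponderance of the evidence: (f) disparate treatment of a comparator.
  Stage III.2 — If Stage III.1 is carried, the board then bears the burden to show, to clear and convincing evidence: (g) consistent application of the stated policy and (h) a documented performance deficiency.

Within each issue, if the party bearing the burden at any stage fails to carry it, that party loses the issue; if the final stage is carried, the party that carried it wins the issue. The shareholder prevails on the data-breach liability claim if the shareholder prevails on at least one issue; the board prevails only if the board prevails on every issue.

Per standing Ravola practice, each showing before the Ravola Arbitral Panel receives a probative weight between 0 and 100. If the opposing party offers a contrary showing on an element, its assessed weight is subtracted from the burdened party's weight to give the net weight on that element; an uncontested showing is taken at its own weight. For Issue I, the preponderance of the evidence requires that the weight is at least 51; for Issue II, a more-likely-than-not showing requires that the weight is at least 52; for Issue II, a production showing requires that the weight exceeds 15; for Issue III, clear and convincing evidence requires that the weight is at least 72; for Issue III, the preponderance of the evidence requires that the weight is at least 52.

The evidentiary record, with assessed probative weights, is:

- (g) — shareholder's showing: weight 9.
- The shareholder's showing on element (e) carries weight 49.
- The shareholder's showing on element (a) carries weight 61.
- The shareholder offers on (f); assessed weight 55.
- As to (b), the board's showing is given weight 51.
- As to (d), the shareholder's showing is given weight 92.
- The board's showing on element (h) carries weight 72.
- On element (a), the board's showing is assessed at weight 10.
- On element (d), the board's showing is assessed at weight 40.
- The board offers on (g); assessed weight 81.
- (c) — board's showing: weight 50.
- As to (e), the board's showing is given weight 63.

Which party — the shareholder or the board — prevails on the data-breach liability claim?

— Issue I —
At Stage I.1 the shareholder must meet the preponderance of the evidence (weight is at least 51): on (a) the weight is 61 less the opposing 10 gives net 51, ≥ 51, so (a) meets the standard.
  Stage I.1 carried; the burden shifts to the board.
At Stage I.2 the board must meet the preponderance of the evidence (weight is at least 51): on (b) the weight is 51, which does reach 51, so (b) meets the standard; on (c) the weight is 50, < 51, so (c) does not meet the standard.
  Not every element is met, so the board fails to carry Stage I.2.
The shareholder prevails on this issue.
— Issue II —
Stage II.1 (shareholder, a more-likely-than-not showing, weight is at least 52): (d) net 92−40=52 ≥ 52 — meets.
  Stage II.1 carried; the burden shifts to the board.
Stage II.2 (board, a production showing, weight exceeds 15): (e) net 63−49=14 ≤ 15 — fails.
  Not every element is met, so the board fails to carry Stage II.2.
The shareholder prevails on this issue.
— Issue III —
Stage III.1 (shareholder, the preponderance of the evidence, weight is at least 52): (f) 55 ≥ 52 — meets.
  All elements met. The burden passes to the board.
Stage III.2 (board, clear and convincing evidence, weight is at least 72): (g) net 81−9=72 ≥ 72 — meets; (h) 72 ≥ 72 — meets.
  All elements met at the final stage.
All stages carried — the board prevails on this issue.
Per-issue: Issue I → shareholder; Issue II → shareholder; Issue III → board. The shareholder must prevail on at least one issue; overall, the shareholder prevails.

shareholder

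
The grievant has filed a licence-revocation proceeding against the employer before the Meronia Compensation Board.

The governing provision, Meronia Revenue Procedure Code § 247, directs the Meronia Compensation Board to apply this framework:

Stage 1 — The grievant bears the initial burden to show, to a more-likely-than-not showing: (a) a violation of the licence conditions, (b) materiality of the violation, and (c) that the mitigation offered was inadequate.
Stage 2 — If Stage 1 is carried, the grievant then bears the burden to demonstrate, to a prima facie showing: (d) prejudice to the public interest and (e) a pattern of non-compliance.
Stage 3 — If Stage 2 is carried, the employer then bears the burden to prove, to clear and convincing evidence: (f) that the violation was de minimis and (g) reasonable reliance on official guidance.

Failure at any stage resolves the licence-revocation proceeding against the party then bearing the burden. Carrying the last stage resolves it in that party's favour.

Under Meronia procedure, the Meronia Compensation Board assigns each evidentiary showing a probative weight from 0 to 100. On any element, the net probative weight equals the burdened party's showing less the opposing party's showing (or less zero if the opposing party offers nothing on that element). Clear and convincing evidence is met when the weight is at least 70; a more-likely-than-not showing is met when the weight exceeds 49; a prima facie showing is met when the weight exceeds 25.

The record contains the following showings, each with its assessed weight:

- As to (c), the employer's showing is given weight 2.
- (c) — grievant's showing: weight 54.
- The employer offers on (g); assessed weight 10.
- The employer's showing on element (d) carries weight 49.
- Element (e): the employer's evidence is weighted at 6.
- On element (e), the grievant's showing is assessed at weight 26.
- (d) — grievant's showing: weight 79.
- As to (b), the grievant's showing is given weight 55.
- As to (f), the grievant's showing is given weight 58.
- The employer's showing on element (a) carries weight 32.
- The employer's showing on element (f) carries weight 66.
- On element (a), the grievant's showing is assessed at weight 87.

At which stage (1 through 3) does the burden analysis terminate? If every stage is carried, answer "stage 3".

stage 2

Stage 1 (grievant, a more-likely-than-not showing, weight exceeds 49): (a) net 87−32=55 > 49 — meets; (b) 55 > 49 — meets; (c) net 54−2=52 > 49 — meets.
  Stage 1 is satisfied; the grievant continues to bear the burden.
Stage 2 (grievant, a prima facie showing, weight exceeds 25): (d) net 79−49=30 > 25 — meets; (e) net 26−6=20 ≤ 25 — fails.
  The grievant does not carry Stage 2.
The analysis ends at Stage 2; the employer prevails.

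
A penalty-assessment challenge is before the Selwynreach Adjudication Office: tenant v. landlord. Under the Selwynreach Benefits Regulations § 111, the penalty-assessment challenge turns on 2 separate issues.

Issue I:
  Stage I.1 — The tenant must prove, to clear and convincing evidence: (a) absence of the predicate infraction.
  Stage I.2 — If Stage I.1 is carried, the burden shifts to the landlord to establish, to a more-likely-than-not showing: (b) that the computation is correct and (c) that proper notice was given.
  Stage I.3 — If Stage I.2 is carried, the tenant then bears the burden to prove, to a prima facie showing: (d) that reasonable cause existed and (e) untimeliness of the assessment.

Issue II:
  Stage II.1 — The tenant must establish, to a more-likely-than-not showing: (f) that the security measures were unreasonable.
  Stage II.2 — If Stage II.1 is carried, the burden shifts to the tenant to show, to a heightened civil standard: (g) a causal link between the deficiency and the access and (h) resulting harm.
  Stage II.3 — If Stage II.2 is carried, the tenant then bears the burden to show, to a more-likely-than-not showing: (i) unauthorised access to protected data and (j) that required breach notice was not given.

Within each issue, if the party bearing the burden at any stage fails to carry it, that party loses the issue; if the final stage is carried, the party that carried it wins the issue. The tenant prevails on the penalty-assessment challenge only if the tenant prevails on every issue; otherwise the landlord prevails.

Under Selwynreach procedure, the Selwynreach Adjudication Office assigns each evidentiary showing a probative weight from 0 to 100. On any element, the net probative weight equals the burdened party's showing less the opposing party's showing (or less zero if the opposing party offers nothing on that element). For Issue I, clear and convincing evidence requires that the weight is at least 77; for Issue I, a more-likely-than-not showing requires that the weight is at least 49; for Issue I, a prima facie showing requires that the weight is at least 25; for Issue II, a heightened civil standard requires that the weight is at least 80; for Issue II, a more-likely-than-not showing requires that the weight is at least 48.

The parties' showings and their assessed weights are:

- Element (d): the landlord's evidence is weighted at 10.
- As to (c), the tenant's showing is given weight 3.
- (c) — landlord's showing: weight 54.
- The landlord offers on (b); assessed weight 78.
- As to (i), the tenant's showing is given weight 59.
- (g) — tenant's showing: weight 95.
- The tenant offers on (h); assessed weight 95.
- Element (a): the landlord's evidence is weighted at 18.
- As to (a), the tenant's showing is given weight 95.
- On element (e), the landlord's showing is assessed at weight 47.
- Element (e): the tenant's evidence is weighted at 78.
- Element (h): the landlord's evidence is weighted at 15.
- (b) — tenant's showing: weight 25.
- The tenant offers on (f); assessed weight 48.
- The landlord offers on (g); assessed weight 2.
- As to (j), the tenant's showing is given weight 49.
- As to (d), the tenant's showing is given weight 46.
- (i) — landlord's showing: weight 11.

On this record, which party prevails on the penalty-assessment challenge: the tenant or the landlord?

tenant

— Issue I —
At Stage I.1 the tenant must meet clear and convincing evidence (weight is at least 77): on (a) the weight is 95 less the opposing 18 gives net 77, which does reach 77, so (a) meets the standard.
  Stage I.1 carried; the burden shifts to the landlord.
At Stage I.2 the landlord must meet a more-likely-than-not showing (weight is at least 49): on (b) the weight is 78 less the opposing 25 gives net 53, which does reach 49, so (b) meets the standard; on (c) the weight is 54 less the opposing 3 gives net 51, which does reach 49, so (c) meets the standard.
  Stage I.2 carried; the burden shifts to the tenant.
At Stage I.3 the tenant must meet a prima facie showing (weight is at least 25): on (d) the weight is 46 less the opposing 10 gives net 36, ≥ 25, so (d) meets the standard; on (e) the weight is 78 less the opposing 47 gives net 31, ≥ 25, so (e) meets the standard.
  Stage I.3 carried; the final stage is satisfied.
Every stage carried; the tenant prevails on this issue.
— Issue II —
At Stage II.1 the tenant must meet a more-likely-than-not showing (weight is at least 48): on (f) the weight is 48, ≥ 48, so (f) meets the standard.
  All elements met. The tenant retains the burden for Stage II.2.
At Stage II.2 the tenant must meet a heightened civil standard (weight is at least 80): on (g) the weight is 95 less the opposing 2 gives net 93, ≥ 80, so (g) meets the standard; on (h) the weight is 95 less the opposing 15 gives net 80, ≥ 80, so (h) meets the standard.
  Stage II.2 is satisfied; the tenant continues to bear the burden.
At Stage II.3 the tenant must meet a more-likely-than-not showing (weight is at least 48): on (i) the weight is 59 less the opposing 11 gives net 48, ≥ 48, so (i) meets the standard; on (j) the weight is 49, which does reach 48, so (j) meets the standard.
  All elements met at the final stage.
With every stage satisfied, the tenant prevails on this issue.
Per-issue: Issue I → tenant; Issue II → tenant. The tenant must prevail on every issue; overall, the tenant prevails.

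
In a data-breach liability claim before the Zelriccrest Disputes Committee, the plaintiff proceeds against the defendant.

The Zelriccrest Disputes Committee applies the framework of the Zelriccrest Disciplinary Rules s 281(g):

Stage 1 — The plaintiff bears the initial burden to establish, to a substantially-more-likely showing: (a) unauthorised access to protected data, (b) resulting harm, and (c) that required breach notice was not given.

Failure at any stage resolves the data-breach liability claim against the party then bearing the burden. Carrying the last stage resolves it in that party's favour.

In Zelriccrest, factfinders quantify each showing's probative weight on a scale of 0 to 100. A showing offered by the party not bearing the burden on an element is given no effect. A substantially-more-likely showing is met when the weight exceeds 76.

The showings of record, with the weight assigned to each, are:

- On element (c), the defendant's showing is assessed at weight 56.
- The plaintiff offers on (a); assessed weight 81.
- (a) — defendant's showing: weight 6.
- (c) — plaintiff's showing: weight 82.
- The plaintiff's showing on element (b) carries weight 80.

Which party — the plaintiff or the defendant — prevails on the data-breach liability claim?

At Stage 1 the plaintiff must meet a substantially-more-likely showing (weight exceeds 76): on (a) the weight is 81 (the defendant's 6 is given no effect), > 76, so (a) meets the standard; on (b) the weight is 80, which does exceed 76, so (b) meets the standard; on (c) the weight is 82 (the defendant's 56 is given no effect), which does exceed 76, so (c) meets the standard.
  Stage 1 carried; the final stage is satisfied.
All stages carried — the plaintiff prevails.

plaintiff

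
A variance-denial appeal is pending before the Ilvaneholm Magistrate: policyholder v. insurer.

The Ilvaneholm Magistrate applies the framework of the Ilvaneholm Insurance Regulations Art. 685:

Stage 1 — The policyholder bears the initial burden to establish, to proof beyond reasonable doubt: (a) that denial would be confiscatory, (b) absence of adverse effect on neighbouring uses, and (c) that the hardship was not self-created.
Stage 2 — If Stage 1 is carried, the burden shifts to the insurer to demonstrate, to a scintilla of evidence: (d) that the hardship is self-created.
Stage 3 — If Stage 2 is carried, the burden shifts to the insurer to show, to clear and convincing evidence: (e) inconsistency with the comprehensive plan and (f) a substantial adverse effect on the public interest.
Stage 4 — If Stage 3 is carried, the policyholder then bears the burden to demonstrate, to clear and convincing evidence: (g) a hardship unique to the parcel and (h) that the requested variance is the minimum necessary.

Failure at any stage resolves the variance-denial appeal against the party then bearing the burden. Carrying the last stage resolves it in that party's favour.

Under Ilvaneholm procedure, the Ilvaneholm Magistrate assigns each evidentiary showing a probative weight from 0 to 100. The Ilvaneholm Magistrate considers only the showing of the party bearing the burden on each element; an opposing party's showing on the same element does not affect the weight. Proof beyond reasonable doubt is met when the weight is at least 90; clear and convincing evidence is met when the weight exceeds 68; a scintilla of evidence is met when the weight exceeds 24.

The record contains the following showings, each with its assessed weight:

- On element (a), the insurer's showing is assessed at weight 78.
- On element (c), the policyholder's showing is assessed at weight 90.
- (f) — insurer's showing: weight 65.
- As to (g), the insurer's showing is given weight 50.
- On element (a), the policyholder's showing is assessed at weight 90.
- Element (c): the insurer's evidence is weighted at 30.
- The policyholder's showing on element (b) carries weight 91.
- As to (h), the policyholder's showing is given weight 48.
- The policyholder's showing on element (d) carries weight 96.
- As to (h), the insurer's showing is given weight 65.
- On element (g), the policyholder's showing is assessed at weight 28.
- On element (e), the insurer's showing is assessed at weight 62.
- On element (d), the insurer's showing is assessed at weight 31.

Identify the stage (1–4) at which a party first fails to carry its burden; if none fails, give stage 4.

Stage 1 (policyholder, proof beyond reasonable doubt, weight is at least 90): (a) 90 (insurer's 78 disregarded) ≥ 90 — meets; (b) 91 ≥ 90 — meets; (c) 90 (insurer's 30 disregarded) ≥ 90 — meets.
  All elements met. The burden passes to the insurer.
Stage 2 (insurer, a scintilla of evidence, weight exceeds 24): (d) 31 (policyholder's 96 disregarded) > 24 — meets.
  Stage 2 is satisfied; the insurer continues to bear the burden.
Stage 3 (insurer, clear and convincing evidence, weight exceeds 68): (e) 62 ≤ 68 — fails; (f) 65 ≤ 68 — fails.
  Not every element is met, so the insurer fails to carry Stage 3.
The analysis ends at Stage 3; the policyholder prevails.

stage 3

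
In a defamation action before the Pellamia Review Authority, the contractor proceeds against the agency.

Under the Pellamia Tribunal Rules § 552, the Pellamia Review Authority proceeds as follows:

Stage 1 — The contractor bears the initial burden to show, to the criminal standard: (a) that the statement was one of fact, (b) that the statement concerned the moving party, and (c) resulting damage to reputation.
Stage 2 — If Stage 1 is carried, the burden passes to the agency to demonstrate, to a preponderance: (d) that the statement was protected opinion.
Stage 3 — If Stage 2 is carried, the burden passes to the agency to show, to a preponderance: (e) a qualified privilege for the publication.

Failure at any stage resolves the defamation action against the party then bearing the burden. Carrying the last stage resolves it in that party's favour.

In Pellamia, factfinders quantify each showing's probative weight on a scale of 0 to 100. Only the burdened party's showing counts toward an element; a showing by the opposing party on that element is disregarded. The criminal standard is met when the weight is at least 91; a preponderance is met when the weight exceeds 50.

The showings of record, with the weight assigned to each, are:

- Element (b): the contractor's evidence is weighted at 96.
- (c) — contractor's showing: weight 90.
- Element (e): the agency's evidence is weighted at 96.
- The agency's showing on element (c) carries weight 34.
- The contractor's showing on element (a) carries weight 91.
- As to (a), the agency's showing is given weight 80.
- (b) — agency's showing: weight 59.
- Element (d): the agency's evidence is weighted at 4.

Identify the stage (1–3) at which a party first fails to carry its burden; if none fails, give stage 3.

stage 1

Stage 1 (contractor, the criminal standard, weight is at least 91): (a) 91 (agency's 80 disregarded) ≥ 91 — meets; (b) 96 (agency's 59 disregarded) ≥ 91 — meets; (c) 90 (agency's 34 disregarded) < 91 — fails.
  Not every element is met, so the contractor fails to carry Stage 1.
So the agency prevails.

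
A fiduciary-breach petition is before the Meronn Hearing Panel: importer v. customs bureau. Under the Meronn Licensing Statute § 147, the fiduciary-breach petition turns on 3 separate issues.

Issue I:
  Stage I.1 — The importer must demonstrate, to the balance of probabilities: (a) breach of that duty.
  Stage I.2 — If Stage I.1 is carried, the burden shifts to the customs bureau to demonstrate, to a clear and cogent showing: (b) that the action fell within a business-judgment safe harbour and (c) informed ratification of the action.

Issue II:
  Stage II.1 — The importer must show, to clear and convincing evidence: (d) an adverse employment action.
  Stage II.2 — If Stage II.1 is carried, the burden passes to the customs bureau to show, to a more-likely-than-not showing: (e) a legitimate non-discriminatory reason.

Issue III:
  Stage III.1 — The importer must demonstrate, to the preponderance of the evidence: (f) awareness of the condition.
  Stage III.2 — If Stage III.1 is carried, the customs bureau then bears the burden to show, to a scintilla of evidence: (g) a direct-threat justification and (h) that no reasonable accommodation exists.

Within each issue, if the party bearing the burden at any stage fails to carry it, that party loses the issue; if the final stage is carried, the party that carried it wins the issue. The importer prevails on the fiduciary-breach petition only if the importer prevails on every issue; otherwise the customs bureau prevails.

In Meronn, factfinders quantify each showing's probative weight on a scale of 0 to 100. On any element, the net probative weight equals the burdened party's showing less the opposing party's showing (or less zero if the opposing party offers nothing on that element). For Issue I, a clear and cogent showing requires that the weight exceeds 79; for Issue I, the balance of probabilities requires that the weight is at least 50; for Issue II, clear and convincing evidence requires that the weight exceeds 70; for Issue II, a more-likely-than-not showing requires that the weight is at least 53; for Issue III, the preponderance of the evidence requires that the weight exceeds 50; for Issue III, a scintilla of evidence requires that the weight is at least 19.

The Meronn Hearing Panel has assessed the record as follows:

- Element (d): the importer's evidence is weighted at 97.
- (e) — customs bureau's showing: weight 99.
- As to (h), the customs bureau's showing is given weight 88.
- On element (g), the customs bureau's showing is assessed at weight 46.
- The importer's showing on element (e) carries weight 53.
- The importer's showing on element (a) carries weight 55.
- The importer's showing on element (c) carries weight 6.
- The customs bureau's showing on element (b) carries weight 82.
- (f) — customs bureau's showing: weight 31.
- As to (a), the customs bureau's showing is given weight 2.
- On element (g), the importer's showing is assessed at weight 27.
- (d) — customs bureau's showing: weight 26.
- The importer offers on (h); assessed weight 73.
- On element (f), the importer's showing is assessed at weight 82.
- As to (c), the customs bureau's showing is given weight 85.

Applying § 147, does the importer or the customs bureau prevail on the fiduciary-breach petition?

importer

— Issue I —
At Stage I.1 the importer must meet the balance of probabilities (weight is at least 50): on (a) the weight is 55 less the opposing 2 gives net 53, ≥ 50, so (a) meets the standard.
  Stage I.1 is satisfied; the onus moves to the customs bureau.
At Stage I.2 the customs bureau must meet a clear and cogent showing (weight exceeds 79): on (b) the weight is 82, which does exceed 79, so (b) meets the standard; on (c) the weight is 85 less the opposing 6 gives net 79, ≤ 79, so (c) does not meet the standard.
  Stage I.2 not carried; the customs bureau fails its burden.
The importer prevails on this issue.
— Issue II —
Stage II.1 (importer, clear and convincing evidence, weight exceeds 70): (d) net 97−26=71 > 70 — meets.
  Stage II.1 is satisfied; the onus moves to the customs bureau.
Stage II.2 (customs bureau, a more-likely-than-not showing, weight is at least 53): (e) net 99−53=46 < 53 — fails.
  The customs bureau does not carry Stage II.2.
So the importer prevails on this issue.
— Issue III —
Stage III.1 — burden on importer; standard: the preponderance of the evidence (weight exceeds 50).
    (f): 82 − 31 = 51 > 50 [met]
  Stage III.1 carried; the burden shifts to the customs bureau.
Stage III.2 — burden on customs bureau; standard: a scintilla of evidence (weight is at least 19).
    (g): 46 − 27 = 19 ≥ 19 [met]
    (h): 88 − 73 = 15 < 19 [not met]
  Not every element is met, so the customs bureau fails to carry Stage III.2.
The importer prevails on this issue.
Per-issue: Issue I → importer; Issue II → importer; Issue III → importer. The importer must prevail on every issue; overall, the importer prevails.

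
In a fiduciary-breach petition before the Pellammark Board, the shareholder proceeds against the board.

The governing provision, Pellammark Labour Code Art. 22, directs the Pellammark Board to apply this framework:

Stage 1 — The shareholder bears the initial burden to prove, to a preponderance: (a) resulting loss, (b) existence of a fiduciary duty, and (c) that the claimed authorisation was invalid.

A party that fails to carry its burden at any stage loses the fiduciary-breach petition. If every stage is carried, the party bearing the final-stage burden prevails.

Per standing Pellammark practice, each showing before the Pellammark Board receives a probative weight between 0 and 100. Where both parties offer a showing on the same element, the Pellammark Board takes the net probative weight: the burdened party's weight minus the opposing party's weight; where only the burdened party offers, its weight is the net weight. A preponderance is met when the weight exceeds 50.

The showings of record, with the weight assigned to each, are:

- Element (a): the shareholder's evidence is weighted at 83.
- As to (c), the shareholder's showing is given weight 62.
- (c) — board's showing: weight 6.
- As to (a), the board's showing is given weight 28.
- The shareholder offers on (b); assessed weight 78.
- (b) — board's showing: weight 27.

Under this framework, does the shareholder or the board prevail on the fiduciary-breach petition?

shareholder

Stage 1 (shareholder, a preponderance, weight exceeds 50): (a) net 83−28=55 > 50 — meets; (b) net 78−27=51 > 50 — meets; (c) net 62−6=56 > 50 — meets.
  The shareholder carries the last stage.
With every stage satisfied, the shareholder prevails.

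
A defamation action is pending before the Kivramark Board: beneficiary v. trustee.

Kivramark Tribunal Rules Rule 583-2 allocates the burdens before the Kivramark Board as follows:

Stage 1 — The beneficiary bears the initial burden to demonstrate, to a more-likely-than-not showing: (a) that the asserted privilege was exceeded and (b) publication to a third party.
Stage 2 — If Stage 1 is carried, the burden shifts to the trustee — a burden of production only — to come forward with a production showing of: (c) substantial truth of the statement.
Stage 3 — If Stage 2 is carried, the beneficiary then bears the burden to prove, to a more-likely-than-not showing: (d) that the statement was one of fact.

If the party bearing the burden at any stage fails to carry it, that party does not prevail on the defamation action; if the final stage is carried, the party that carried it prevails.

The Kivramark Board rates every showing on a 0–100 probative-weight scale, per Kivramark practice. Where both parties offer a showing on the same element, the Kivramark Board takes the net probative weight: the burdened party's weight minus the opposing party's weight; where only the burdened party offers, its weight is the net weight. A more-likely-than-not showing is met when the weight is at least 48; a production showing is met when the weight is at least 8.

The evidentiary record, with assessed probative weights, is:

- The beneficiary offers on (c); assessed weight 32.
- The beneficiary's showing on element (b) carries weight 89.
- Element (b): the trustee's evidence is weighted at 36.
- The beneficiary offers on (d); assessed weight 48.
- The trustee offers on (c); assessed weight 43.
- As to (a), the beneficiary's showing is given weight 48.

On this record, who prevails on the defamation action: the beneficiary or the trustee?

beneficiary

At Stage 1 the beneficiary must meet a more-likely-than-not showing (weight is at least 48): on (a) the weight is 48, which does reach 48, so (a) meets the standard; on (b) the weight is 89 less the opposing 36 gives net 53, which does reach 48, so (b) meets the standard.
  All elements met. The burden passes to the trustee.
At Stage 2 the trustee must meet a production showing (weight is at least 8): on (c) the weight is 43 less the opposing 32 gives net 11, which does reach 8, so (c) meets the standard.
  All elements met. The burden passes to the beneficiary.
At Stage 3 the beneficiary must meet a more-likely-than-not showing (weight is at least 48): on (d) the weight is 48, which does reach 48, so (d) meets the standard.
  The beneficiary carries the last stage.
Every stage carried; the beneficiary prevails.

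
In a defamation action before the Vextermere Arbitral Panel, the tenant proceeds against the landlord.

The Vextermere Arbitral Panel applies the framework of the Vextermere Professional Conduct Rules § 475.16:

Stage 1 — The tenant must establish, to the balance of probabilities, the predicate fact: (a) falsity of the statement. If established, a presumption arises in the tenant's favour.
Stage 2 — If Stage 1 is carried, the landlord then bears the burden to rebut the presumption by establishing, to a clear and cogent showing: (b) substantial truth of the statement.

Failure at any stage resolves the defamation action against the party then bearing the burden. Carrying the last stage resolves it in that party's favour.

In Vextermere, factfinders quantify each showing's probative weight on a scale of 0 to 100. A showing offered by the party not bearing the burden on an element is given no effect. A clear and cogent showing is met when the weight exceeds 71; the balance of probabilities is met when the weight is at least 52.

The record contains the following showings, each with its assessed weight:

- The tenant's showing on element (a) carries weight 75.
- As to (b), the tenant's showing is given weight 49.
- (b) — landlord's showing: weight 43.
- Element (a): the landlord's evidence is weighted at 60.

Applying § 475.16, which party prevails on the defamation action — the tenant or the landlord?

tenant

Stage 1 — burden on tenant; standard: the balance of probabilities (weight is at least 52).
    (a): 75 (landlord's 60 disregarded) ≥ 52 [met]
  Stage 1 carried; the burden shifts to the landlord.
Stage 2 — burden on landlord; standard: a clear and cogent showing (weight exceeds 71).
    (b): 43 (tenant's 49 disregarded) ≤ 71 [not met]
  The landlord does not carry Stage 2.
The analysis ends at Stage 2; the tenant prevails.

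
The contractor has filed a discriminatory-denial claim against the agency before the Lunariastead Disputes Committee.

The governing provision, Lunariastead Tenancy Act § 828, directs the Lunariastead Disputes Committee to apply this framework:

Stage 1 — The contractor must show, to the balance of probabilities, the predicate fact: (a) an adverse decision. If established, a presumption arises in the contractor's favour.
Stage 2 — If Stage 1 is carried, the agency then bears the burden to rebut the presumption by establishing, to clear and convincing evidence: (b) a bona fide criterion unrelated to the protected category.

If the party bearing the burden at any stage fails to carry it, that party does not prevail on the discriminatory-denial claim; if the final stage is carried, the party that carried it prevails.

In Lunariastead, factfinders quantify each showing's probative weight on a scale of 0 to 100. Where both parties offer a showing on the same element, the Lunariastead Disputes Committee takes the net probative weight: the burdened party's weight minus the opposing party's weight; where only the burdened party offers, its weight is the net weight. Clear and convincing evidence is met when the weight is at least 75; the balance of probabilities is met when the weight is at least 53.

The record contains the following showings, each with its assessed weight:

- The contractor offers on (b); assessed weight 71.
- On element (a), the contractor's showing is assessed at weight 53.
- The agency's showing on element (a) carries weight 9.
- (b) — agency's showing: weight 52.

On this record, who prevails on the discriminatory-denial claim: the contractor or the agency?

agency

Stage 1 (contractor, the balance of probabilities, weight is at least 53): (a) net 53−9=44 < 53 — fails.
  The contractor does not carry Stage 1.
The analysis ends at Stage 1; the agency prevails.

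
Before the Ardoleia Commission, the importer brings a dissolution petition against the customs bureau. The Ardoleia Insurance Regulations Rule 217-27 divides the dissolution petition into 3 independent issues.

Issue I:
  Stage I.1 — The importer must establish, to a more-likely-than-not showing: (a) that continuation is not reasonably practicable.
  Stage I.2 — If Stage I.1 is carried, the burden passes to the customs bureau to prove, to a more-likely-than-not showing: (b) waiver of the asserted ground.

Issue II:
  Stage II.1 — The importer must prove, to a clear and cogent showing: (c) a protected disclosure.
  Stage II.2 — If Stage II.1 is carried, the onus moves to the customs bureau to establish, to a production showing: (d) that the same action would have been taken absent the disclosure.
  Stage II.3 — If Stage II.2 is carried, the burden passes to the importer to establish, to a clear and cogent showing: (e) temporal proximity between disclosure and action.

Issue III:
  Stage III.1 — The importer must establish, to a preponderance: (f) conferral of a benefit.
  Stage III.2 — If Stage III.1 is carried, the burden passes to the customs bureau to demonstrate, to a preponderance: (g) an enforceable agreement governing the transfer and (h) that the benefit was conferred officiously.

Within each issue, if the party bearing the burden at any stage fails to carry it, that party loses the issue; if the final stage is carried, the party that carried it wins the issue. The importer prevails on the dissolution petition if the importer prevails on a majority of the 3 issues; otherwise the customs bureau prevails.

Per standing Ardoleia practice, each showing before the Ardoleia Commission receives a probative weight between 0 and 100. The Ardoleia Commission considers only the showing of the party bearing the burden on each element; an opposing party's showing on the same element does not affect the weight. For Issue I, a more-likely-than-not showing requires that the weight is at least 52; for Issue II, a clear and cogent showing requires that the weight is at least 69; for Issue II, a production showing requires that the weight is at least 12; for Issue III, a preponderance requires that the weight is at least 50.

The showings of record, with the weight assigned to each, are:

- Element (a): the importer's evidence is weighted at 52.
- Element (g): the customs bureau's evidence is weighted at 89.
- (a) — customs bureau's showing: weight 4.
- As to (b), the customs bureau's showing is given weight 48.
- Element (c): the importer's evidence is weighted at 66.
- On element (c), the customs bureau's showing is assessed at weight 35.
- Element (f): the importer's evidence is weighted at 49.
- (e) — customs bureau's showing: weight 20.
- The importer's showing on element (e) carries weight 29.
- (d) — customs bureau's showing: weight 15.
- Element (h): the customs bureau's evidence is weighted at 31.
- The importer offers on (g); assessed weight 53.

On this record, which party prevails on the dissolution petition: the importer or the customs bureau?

— Issue I —
Stage I.1 — burden on importer; standard: a more-likely-than-not showing (weight is at least 52).
    (a): 52 (customs bureau's 4 disregarded) ≥ 52 [met]
  The importer carries Stage I.1; the customs bureau now bears the burden.
Stage I.2 — burden on customs bureau; standard: a more-likely-than-not showing (weight is at least 52).
    (b): 48 < 52 [not met]
  Not every element is met, so the customs bureau fails to carry Stage I.2.
The importer prevails on this issue.
— Issue II —
Stage II.1 (importer, a clear and cogent showing, weight is at least 69): (c) 66 (customs bureau's 35 disregarded) < 69 — fails.
  The importer does not carry Stage II.1.
The analysis ends at Stage II.1; the customs bureau prevails on this issue.
— Issue III —
Stage III.1 — burden on importer; standard: a preponderance (weight is at least 50).
    (f): 49 < 50 [not met]
  The importer does not carry Stage III.1.
So the customs bureau prevails on this issue.
Per-issue: Issue I → importer; Issue II → customs bureau; Issue III → customs bureau. The importer must prevail on a majority of issues; overall, the customs bureau prevails.

customs bureau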